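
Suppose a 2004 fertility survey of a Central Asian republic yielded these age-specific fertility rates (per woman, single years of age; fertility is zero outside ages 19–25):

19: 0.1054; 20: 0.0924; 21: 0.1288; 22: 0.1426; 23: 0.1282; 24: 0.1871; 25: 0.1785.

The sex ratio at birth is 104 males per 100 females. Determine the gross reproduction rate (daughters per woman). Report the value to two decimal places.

0.47

Proportion female at birth = 100 / (100 + 104) = 0.49020.
Sum of ASFRs = 0.1054 + 0.0924 + 0.1288 + 0.1426 + 0.1282 + 0.1871 + 0.1785 = 0.9630
TFR = 0.963
GRR = 0.49020 × 0.963 = 0.47206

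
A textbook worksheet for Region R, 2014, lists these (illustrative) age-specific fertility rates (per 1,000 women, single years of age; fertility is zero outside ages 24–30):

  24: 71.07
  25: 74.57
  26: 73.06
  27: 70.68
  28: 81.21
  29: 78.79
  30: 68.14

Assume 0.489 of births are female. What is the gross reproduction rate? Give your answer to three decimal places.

Proportion female at birth = 0.489.
Sum of ASFRs = 71.07 + 74.57 + 73.06 + 70.68 + 81.21 + 78.79 + 68.14 = 517.52
TFR = 517.52 / 1000 = 0.51752
GRR = 0.489 × 0.51752 = 0.25307

0.253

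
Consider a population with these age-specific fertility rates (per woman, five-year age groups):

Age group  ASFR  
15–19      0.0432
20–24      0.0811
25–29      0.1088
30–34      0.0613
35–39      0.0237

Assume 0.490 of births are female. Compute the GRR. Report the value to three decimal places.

Proportion female at birth = 0.490.
Sum of ASFRs = 0.0432 + 0.0811 + 0.1088 + 0.0613 + 0.0237 = 0.3181
TFR = 5 × 0.3181 = 1.5905
GRR = 0.490 × 1.5905 = 0.77935

0.779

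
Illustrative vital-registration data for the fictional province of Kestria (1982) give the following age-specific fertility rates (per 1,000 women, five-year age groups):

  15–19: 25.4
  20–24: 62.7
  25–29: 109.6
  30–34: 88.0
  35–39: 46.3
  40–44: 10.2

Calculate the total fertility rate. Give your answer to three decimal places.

Sum of ASFRs = 25.4 + 62.7 + 109.6 + 88.0 + 46.3 + 10.2 = 342.2
TFR = 5 × 342.2 / 1000 = 1.711

1.711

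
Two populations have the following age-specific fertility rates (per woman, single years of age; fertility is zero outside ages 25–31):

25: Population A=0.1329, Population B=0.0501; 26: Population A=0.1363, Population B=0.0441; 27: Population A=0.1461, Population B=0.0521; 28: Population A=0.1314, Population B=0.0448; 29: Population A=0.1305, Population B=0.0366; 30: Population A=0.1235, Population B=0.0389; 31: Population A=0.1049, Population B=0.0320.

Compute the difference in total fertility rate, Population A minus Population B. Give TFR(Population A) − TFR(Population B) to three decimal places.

Population A:
  Sum of ASFRs = 0.1329 + 0.1363 + 0.1461 + 0.1314 + 0.1305 + 0.1235 + 0.1049 = 0.9056
  TFR = 0.9056
Population B:
  Sum of ASFRs = 0.0501 + 0.0441 + 0.0521 + 0.0448 + 0.0366 + 0.0389 + 0.0320 = 0.2986
  TFR = 0.2986
Difference = 0.9056 − 0.2986 = 0.607

0.607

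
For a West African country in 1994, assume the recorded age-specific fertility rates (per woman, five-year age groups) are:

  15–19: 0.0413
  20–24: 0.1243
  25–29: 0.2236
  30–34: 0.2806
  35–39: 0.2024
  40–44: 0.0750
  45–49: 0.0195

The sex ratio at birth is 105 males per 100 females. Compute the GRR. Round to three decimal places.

2.358

Proportion female at birth = 100 / (100 + 105) = 0.48780.
Sum of ASFRs = 0.0413 + 0.1243 + 0.2236 + 0.2806 + 0.2024 + 0.0750 + 0.0195 = 0.9667
TFR = 5 × 0.9667 = 4.8335
GRR = 0.48780 × 4.8335 = 2.35778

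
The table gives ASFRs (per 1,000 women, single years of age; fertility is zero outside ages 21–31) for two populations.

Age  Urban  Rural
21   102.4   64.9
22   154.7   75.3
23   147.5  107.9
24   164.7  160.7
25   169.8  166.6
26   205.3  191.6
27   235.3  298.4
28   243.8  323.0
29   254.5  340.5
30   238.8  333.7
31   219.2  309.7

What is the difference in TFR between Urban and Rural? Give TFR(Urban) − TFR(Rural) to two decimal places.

-0.24

Urban:
  Sum of ASFRs = 102.4 + 154.7 + 147.5 + 164.7 + 169.8 + 205.3 + 235.3 + 243.8 + 254.5 + 238.8 + 219.2 = 2136.0
  TFR = 2136.0 / 1000 = 2.136
Rural:
  Sum of ASFRs = 64.9 + 75.3 + 107.9 + 160.7 + 166.6 + 191.6 + 298.4 + 323.0 + 340.5 + 333.7 + 309.7 = 2372.3
  TFR = 2372.3 / 1000 = 2.3723
Difference = 2.136 − 2.3723 = -0.2363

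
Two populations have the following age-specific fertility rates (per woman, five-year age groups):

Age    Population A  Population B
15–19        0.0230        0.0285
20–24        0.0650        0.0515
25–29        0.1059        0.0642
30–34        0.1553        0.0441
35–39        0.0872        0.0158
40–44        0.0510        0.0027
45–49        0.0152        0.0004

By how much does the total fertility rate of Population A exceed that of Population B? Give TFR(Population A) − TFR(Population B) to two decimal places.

Population A:
  Sum of ASFRs = 0.0230 + 0.0650 + 0.1059 + 0.1553 + 0.0872 + 0.0510 + 0.0152 = 0.5026
  TFR = 5 × 0.5026 = 2.513
Population B:
  Sum of ASFRs = 0.0285 + 0.0515 + 0.0642 + 0.0441 + 0.0158 + 0.0027 + 0.0004 = 0.2072
  TFR = 5 × 0.2072 = 1.036
Difference = 2.513 − 1.036 = 1.477

1.48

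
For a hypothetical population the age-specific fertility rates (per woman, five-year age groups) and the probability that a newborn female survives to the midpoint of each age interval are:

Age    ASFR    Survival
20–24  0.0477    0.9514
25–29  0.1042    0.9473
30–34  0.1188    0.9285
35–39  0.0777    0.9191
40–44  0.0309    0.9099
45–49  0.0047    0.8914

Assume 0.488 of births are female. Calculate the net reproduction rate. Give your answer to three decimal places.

0.874

Proportion female at birth = 0.488.
Weighting each age-specific rate by interval width and survival:
  20–24: 5 × 0.0477 × 0.9514 = 0.22691
  25–29: 5 × 0.1042 × 0.9473 = 0.49354
  30–34: 5 × 0.1188 × 0.9285 = 0.55153
  35–39: 5 × 0.0777 × 0.9191 = 0.35707
  40–44: 5 × 0.0309 × 0.9099 = 0.14058
  45–49: 5 × 0.0047 × 0.8914 = 0.02095
Sum = 1.79058
NRR = 0.488 × 1.79058 = 0.87380
An NRR under 1 implies long-run decline under these rates.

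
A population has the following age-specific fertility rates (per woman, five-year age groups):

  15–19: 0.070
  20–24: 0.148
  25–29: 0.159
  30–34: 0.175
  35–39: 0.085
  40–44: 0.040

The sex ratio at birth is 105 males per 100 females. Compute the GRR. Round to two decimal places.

1.65

Proportion female at birth = 100 / (100 + 105) = 0.48780.
Sum of ASFRs = 0.070 + 0.148 + 0.159 + 0.175 + 0.085 + 0.040 = 0.677
TFR = 5 × 0.677 = 3.385
GRR = 0.48780 × 3.385 = 1.65120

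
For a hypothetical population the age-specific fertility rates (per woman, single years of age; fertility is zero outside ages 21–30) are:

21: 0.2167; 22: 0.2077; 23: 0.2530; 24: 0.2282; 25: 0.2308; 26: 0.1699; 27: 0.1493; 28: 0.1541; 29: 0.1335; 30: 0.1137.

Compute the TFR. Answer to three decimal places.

1.857

Sum of ASFRs = 0.2167 + 0.2077 + 0.2530 + 0.2282 + 0.2308 + 0.1699 + 0.1493 + 0.1541 + 0.1335 + 0.1137 = 1.8569
TFR = 1.8569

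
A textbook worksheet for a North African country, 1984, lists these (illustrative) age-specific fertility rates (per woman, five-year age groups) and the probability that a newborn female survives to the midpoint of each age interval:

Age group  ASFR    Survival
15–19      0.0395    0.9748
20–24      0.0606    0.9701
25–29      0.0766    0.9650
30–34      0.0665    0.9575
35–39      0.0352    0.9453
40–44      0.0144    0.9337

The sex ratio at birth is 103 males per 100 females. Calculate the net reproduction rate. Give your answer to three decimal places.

Proportion female at birth = 100 / (100 + 103) = 0.49261.
Survival-weighted fertility by age (5·fₓ·Sₓ):
  15–19: 5 × 0.0395 × 0.9748 = 0.19252
  20–24: 5 × 0.0606 × 0.9701 = 0.29394
  25–29: 5 × 0.0766 × 0.9650 = 0.36960
  30–34: 5 × 0.0665 × 0.9575 = 0.31837
  35–39: 5 × 0.0352 × 0.9453 = 0.16637
  40–44: 5 × 0.0144 × 0.9337 = 0.06723
Sum = 1.40803
NRR = 0.49261 × 1.40803 = 0.69361
With NRR below 1 the population is below replacement fertility.

0.694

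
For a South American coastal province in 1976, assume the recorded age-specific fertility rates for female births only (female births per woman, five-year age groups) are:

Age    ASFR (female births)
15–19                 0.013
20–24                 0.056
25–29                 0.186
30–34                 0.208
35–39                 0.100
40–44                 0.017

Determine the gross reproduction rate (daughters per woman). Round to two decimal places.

2.90

Sum of female ASFRs = 0.013 + 0.056 + 0.186 + 0.208 + 0.100 + 0.017 = 0.580
GRR = 5 × 0.580 = 2.9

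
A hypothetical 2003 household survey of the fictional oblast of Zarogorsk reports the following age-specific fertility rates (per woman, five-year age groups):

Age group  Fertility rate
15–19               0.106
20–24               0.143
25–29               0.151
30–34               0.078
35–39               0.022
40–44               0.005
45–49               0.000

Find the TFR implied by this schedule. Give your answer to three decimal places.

Sum of ASFRs = 0.106 + 0.143 + 0.151 + 0.078 + 0.022 + 0.005 + 0.000 = 0.505
TFR = 5 × 0.505 = 2.525

2.525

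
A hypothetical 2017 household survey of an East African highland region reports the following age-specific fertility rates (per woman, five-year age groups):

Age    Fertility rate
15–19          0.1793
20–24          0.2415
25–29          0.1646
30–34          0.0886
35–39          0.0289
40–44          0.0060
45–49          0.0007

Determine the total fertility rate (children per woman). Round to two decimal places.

Sum of ASFRs = 0.1793 + 0.2415 + 0.1646 + 0.0886 + 0.0289 + 0.0060 + 0.0007 = 0.7096
TFR = 5 × 0.7096 = 3.548

3.55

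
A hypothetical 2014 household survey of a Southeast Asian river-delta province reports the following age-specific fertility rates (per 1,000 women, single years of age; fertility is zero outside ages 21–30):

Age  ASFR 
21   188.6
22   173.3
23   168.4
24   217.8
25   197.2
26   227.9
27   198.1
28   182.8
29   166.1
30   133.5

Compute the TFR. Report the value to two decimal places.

1.85

Sum of ASFRs = 188.6 + 173.3 + 168.4 + 217.8 + 197.2 + 227.9 + 198.1 + 182.8 + 166.1 + 133.5 = 1853.7
TFR = 1853.7 / 1000 = 1.8537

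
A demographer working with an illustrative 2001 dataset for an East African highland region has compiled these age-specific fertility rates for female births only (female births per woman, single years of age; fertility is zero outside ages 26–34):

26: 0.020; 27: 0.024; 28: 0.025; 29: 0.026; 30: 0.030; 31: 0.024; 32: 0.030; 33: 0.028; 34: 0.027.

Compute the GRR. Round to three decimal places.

Sum of female ASFRs = 0.020 + 0.024 + 0.025 + 0.026 + 0.030 + 0.024 + 0.030 + 0.028 + 0.027 = 0.234
GRR = 0.234

0.234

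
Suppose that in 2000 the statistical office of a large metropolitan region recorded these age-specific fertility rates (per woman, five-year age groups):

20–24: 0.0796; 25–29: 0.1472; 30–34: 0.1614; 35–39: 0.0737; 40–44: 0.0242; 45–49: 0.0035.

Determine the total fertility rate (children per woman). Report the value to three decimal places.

Sum of ASFRs = 0.0796 + 0.1472 + 0.1614 + 0.0737 + 0.0242 + 0.0035 = 0.4896
TFR = 5 × 0.4896 = 2.448

2.448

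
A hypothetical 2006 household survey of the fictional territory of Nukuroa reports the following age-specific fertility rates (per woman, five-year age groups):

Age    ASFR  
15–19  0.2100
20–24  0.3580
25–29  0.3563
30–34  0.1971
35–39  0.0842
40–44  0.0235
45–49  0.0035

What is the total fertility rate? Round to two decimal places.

6.16

Sum of ASFRs = 0.2100 + 0.3580 + 0.3563 + 0.1971 + 0.0842 + 0.0235 + 0.0035 = 1.2326
TFR = 5 × 1.2326 = 6.163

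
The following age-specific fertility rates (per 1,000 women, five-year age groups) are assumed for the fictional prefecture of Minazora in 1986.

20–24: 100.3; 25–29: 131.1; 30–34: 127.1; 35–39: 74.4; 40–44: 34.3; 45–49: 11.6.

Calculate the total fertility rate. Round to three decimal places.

2.394

Sum of ASFRs = 100.3 + 131.1 + 127.1 + 74.4 + 34.3 + 11.6 = 478.8
TFR = 5 × 478.8 / 1000 = 2.394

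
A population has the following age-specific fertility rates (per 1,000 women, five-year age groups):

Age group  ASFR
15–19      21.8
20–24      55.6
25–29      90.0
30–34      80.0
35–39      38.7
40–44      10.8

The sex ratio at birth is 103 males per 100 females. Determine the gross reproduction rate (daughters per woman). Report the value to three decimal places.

0.731

Proportion female at birth = 100 / (100 + 103) = 0.49261.
Sum of ASFRs = 21.8 + 55.6 + 90.0 + 80.0 + 38.7 + 10.8 = 296.9
TFR = 5 × 296.9 / 1000 = 1.4845
GRR = 0.49261 × 1.4845 = 0.73128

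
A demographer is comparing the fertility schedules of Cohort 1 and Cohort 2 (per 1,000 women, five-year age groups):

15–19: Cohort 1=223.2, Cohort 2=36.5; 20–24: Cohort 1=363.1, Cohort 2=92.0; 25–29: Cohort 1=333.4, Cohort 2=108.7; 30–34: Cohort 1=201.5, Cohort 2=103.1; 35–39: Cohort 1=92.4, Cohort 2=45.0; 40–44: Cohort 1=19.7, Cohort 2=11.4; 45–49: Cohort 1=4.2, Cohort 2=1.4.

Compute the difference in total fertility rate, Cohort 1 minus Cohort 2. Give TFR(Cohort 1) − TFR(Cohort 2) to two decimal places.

4.20

Cohort 1:
  Sum of ASFRs = 223.2 + 363.1 + 333.4 + 201.5 + 92.4 + 19.7 + 4.2 = 1237.5
  TFR = 5 × 1237.5 / 1000 = 6.1875
Cohort 2:
  Sum of ASFRs = 36.5 + 92.0 + 108.7 + 103.1 + 45.0 + 11.4 + 1.4 = 398.1
  TFR = 5 × 398.1 / 1000 = 1.9905
Difference = 6.1875 − 1.9905 = 4.197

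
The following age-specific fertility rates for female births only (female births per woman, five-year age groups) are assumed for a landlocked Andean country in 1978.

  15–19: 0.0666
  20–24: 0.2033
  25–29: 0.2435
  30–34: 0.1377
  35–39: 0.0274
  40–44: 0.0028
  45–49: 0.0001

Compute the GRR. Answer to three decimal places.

Sum of female ASFRs = 0.0666 + 0.2033 + 0.2435 + 0.1377 + 0.0274 + 0.0028 + 0.0001 = 0.6814
GRR = 5 × 0.6814 = 3.407

3.407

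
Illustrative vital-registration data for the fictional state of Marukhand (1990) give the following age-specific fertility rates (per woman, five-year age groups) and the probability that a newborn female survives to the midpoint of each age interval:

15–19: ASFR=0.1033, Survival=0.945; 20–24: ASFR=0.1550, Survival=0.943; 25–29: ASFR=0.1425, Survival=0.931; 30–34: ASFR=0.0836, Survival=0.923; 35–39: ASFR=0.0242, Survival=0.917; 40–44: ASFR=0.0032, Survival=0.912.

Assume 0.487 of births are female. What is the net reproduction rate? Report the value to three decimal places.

Proportion female at birth = 0.487.
Weighting each age-specific rate by interval width and survival:
  15–19: 5 × 0.1033 × 0.945 = 0.48809
  20–24: 5 × 0.1550 × 0.943 = 0.73083
  25–29: 5 × 0.1425 × 0.931 = 0.66334
  30–34: 5 × 0.0836 × 0.923 = 0.38581
  35–39: 5 × 0.0242 × 0.917 = 0.11096
  40–44: 5 × 0.0032 × 0.912 = 0.01459
Sum = 2.39362
NRR = 0.487 × 2.39362 = 1.16569

1.166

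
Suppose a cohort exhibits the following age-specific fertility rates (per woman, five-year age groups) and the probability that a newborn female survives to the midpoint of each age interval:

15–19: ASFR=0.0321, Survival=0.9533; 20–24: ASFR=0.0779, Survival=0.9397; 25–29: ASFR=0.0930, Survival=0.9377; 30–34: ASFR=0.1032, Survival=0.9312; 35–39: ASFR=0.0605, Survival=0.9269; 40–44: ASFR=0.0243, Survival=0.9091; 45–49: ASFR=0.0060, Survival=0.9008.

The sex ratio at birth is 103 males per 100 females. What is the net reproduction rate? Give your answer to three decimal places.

Proportion female at birth = 100 / (100 + 103) = 0.49261.
Survival-weighted fertility by age (5·fₓ·Sₓ):
  15–19: 5 × 0.0321 × 0.9533 = 0.15300
  20–24: 5 × 0.0779 × 0.9397 = 0.36601
  25–29: 5 × 0.0930 × 0.9377 = 0.43603
  30–34: 5 × 0.1032 × 0.9312 = 0.48050
  35–39: 5 × 0.0605 × 0.9269 = 0.28039
  40–44: 5 × 0.0243 × 0.9091 = 0.11046
  45–49: 5 × 0.0060 × 0.9008 = 0.02702
Sum = 1.85341
NRR = 0.49261 × 1.85341 = 0.91301

0.913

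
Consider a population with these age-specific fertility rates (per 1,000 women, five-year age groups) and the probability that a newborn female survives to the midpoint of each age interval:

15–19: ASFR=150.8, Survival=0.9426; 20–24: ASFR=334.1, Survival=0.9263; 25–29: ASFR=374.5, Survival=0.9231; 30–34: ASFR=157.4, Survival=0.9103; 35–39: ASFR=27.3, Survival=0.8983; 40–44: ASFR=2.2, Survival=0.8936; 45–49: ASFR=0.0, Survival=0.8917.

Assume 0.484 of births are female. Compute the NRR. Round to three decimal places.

2.340

Proportion female at birth = 0.484.
Per-age-group product (5 × ASFR × survival probability):
  15–19: 5 × 150.8/1000 × 0.9426 = 0.71072
  20–24: 5 × 334.1/1000 × 0.9263 = 1.54738
  25–29: 5 × 374.5/1000 × 0.9231 = 1.72850
  30–34: 5 × 157.4/1000 × 0.9103 = 0.71641
  35–39: 5 × 27.3/1000 × 0.8983 = 0.12262
  40–44: 5 × 2.2/1000 × 0.8936 = 0.00983
  45–49: 5 × 0.0/1000 × 0.8917 = 0.00000
Sum = 4.83546
NRR = 0.484 × 4.83546 = 2.34036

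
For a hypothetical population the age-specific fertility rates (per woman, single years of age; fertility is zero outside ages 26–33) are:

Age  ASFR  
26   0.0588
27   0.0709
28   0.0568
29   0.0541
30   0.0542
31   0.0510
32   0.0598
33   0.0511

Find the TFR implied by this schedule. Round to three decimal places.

Sum of ASFRs = 0.0588 + 0.0709 + 0.0568 + 0.0541 + 0.0542 + 0.0510 + 0.0598 + 0.0511 = 0.4567
TFR = 0.4567

0.457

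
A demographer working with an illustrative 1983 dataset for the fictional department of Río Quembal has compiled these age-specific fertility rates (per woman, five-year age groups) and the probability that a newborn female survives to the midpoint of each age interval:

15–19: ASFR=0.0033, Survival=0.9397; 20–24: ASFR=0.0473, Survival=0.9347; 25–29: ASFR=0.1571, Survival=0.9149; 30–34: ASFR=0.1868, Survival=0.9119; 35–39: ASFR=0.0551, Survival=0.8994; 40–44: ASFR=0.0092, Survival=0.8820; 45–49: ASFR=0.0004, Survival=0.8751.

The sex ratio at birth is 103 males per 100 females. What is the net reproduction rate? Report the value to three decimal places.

1.033

Proportion female at birth = 100 / (100 + 103) = 0.49261.
Weighting each age-specific rate by interval width and survival:
  15–19: 5 × 0.0033 × 0.9397 = 0.01551
  20–24: 5 × 0.0473 × 0.9347 = 0.22106
  25–29: 5 × 0.1571 × 0.9149 = 0.71865
  30–34: 5 × 0.1868 × 0.9119 = 0.85171
  35–39: 5 × 0.0551 × 0.8994 = 0.24778
  40–44: 5 × 0.0092 × 0.8820 = 0.04057
  45–49: 5 × 0.0004 × 0.8751 = 0.00175
Sum = 2.09703
NRR = 0.49261 × 2.09703 = 1.03302
An NRR exceeding 1 indicates intrinsic growth under these rates.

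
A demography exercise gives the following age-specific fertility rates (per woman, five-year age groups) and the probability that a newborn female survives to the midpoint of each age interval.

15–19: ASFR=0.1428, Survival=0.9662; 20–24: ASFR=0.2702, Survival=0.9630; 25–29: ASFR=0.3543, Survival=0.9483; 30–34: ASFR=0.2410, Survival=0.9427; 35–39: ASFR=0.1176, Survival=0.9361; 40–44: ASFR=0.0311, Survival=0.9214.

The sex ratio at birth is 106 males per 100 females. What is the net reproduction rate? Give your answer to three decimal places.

Proportion female at birth = 100 / (100 + 106) = 0.48544.
Survival-weighted fertility by age (5·fₓ·Sₓ):
  15–19: 5 × 0.1428 × 0.9662 = 0.68987
  20–24: 5 × 0.2702 × 0.9630 = 1.30101
  25–29: 5 × 0.3543 × 0.9483 = 1.67991
  30–34: 5 × 0.2410 × 0.9427 = 1.13595
  35–39: 5 × 0.1176 × 0.9361 = 0.55043
  40–44: 5 × 0.0311 × 0.9214 = 0.14328
Sum = 5.50045
NRR = 0.48544 × 5.50045 = 2.67014

2.670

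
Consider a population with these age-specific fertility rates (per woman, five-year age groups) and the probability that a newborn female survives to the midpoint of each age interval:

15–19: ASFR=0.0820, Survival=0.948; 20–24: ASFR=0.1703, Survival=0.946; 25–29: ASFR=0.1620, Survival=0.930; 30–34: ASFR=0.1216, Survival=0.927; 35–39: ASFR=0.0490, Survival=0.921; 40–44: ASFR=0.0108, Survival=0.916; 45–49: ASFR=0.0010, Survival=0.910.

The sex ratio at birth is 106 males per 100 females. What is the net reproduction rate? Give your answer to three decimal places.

Proportion female at birth = 100 / (100 + 106) = 0.48544.
Weighting each age-specific rate by interval width and survival:
  15–19: 5 × 0.0820 × 0.948 = 0.38868
  20–24: 5 × 0.1703 × 0.946 = 0.80552
  25–29: 5 × 0.1620 × 0.930 = 0.75330
  30–34: 5 × 0.1216 × 0.927 = 0.56362
  35–39: 5 × 0.0490 × 0.921 = 0.22565
  40–44: 5 × 0.0108 × 0.916 = 0.04946
  45–49: 5 × 0.0010 × 0.910 = 0.00455
Sum = 2.79078
NRR = 0.48544 × 2.79078 = 1.35476
With NRR above 1 the population is above replacement fertility.

1.355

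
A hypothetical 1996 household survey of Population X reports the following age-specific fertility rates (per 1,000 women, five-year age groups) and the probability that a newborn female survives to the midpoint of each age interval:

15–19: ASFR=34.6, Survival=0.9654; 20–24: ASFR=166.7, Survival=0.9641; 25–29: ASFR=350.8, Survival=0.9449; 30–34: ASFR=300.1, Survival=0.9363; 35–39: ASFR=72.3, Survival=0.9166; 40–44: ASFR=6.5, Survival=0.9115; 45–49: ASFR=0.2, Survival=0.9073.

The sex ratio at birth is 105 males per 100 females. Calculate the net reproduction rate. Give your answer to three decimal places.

Proportion female at birth = 100 / (100 + 105) = 0.48780.
Each age group contributes 5 × ASFR × survival:
  15–19: 5 × 34.6/1000 × 0.9654 = 0.16701
  20–24: 5 × 166.7/1000 × 0.9641 = 0.80358
  25–29: 5 × 350.8/1000 × 0.9449 = 1.65735
  30–34: 5 × 300.1/1000 × 0.9363 = 1.40492
  35–39: 5 × 72.3/1000 × 0.9166 = 0.33135
  40–44: 5 × 6.5/1000 × 0.9115 = 0.02962
  45–49: 5 × 0.2/1000 × 0.9073 = 0.00091
Sum = 4.39474
NRR = 0.48780 × 4.39474 = 2.14375
An NRR exceeding 1 indicates intrinsic growth under these rates.

2.144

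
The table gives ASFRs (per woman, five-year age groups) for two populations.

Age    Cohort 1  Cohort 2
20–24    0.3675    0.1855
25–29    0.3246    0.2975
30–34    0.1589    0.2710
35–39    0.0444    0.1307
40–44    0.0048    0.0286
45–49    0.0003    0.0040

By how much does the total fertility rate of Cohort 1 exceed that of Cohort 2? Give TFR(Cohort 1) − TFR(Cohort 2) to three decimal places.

-0.084

Cohort 1:
  Sum of ASFRs = 0.3675 + 0.3246 + 0.1589 + 0.0444 + 0.0048 + 0.0003 = 0.9005
  TFR = 5 × 0.9005 = 4.5025
Cohort 2:
  Sum of ASFRs = 0.1855 + 0.2975 + 0.2710 + 0.1307 + 0.0286 + 0.0040 = 0.9173
  TFR = 5 × 0.9173 = 4.5865
Difference = 4.5025 − 4.5865 = -0.084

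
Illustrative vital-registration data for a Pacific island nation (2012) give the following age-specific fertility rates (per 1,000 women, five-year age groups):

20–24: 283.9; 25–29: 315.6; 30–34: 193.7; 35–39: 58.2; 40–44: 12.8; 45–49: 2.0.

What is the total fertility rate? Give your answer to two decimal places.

Sum of ASFRs = 283.9 + 315.6 + 193.7 + 58.2 + 12.8 + 2.0 = 866.2
TFR = 5 × 866.2 / 1000 = 4.331

4.33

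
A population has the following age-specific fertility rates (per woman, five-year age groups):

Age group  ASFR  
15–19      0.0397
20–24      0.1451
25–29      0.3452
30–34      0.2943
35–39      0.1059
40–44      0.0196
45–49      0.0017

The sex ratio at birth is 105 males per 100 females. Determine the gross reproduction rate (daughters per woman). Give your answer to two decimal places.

2.32

Proportion female at birth = 100 / (100 + 105) = 0.48780.
Sum of ASFRs = 0.0397 + 0.1451 + 0.3452 + 0.2943 + 0.1059 + 0.0196 + 0.0017 = 0.9515
TFR = 5 × 0.9515 = 4.7575
GRR = 0.48780 × 4.7575 = 2.32071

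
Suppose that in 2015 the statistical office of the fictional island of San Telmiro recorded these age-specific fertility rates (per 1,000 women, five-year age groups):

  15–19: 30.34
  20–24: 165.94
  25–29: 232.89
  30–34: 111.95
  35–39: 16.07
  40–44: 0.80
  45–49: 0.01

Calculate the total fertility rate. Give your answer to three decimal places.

Sum of ASFRs = 30.34 + 165.94 + 232.89 + 111.95 + 16.07 + 0.80 + 0.01 = 558.00
TFR = 5 × 558.00 / 1000 = 2.79

2.790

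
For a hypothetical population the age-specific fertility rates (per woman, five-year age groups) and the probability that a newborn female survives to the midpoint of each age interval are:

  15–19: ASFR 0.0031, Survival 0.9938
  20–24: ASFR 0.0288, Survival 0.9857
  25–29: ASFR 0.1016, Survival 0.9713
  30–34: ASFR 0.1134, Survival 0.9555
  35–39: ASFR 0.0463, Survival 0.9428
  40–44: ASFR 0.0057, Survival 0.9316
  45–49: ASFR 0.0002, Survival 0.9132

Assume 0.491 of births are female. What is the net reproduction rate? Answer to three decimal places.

Proportion female at birth = 0.491.
Weighting each age-specific rate by interval width and survival:
  15–19: 5 × 0.0031 × 0.9938 = 0.01540
  20–24: 5 × 0.0288 × 0.9857 = 0.14194
  25–29: 5 × 0.1016 × 0.9713 = 0.49342
  30–34: 5 × 0.1134 × 0.9555 = 0.54177
  35–39: 5 × 0.0463 × 0.9428 = 0.21826
  40–44: 5 × 0.0057 × 0.9316 = 0.02655
  45–49: 5 × 0.0002 × 0.9132 = 0.00091
Sum = 1.43825
NRR = 0.491 × 1.43825 = 0.70618
With NRR below 1 the population is below replacement fertility.

0.706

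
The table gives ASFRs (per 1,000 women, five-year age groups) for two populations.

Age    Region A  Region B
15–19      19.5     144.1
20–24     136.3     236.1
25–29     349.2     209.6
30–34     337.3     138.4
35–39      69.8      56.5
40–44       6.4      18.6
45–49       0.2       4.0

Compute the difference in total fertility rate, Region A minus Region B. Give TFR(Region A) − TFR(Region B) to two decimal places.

Region A:
  Sum of ASFRs = 19.5 + 136.3 + 349.2 + 337.3 + 69.8 + 6.4 + 0.2 = 918.7
  TFR = 5 × 918.7 / 1000 = 4.5935
Region B:
  Sum of ASFRs = 144.1 + 236.1 + 209.6 + 138.4 + 56.5 + 18.6 + 4.0 = 807.3
  TFR = 5 × 807.3 / 1000 = 4.0365
Difference = 4.5935 − 4.0365 = 0.557

0.56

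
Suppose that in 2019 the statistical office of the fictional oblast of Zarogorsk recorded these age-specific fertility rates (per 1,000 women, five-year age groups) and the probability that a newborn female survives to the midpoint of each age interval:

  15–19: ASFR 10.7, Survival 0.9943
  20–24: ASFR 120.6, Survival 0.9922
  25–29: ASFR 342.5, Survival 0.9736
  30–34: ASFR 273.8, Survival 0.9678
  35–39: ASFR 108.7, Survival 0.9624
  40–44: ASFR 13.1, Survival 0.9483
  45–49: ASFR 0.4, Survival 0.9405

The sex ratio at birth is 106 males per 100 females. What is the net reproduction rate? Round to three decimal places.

Proportion female at birth = 100 / (100 + 106) = 0.48544.
Weighting each age-specific rate by interval width and survival:
  15–19: 5 × 10.7/1000 × 0.9943 = 0.05320
  20–24: 5 × 120.6/1000 × 0.9922 = 0.59830
  25–29: 5 × 342.5/1000 × 0.9736 = 1.66729
  30–34: 5 × 273.8/1000 × 0.9678 = 1.32492
  35–39: 5 × 108.7/1000 × 0.9624 = 0.52306
  40–44: 5 × 13.1/1000 × 0.9483 = 0.06211
  45–49: 5 × 0.4/1000 × 0.9405 = 0.00188
Sum = 4.23076
NRR = 0.48544 × 4.23076 = 2.05378
An NRR exceeding 1 indicates intrinsic growth under these rates.

2.054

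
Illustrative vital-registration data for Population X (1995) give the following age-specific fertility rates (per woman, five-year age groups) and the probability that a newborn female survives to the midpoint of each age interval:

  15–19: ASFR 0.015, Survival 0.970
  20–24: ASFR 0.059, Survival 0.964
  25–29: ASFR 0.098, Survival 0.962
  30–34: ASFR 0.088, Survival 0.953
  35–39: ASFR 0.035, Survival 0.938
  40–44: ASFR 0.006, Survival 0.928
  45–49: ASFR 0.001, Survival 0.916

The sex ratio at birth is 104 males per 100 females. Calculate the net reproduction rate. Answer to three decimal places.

Proportion female at birth = 100 / (100 + 104) = 0.49020.
Per-age-group product (5 × ASFR × survival probability):
  15–19: 5 × 0.015 × 0.970 = 0.07275
  20–24: 5 × 0.059 × 0.964 = 0.28438
  25–29: 5 × 0.098 × 0.962 = 0.47138
  30–34: 5 × 0.088 × 0.953 = 0.41932
  35–39: 5 × 0.035 × 0.938 = 0.16415
  40–44: 5 × 0.006 × 0.928 = 0.02784
  45–49: 5 × 0.001 × 0.916 = 0.00458
Sum = 1.44440
NRR = 0.49020 × 1.44440 = 0.70804

0.708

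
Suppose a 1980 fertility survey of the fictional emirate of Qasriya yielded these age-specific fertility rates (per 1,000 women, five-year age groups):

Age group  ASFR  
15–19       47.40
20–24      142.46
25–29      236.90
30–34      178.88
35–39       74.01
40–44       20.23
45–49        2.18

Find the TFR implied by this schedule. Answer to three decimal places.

Sum of ASFRs = 47.40 + 142.46 + 236.90 + 178.88 + 74.01 + 20.23 + 2.18 = 702.06
TFR = 5 × 702.06 / 1000 = 3.5103

3.510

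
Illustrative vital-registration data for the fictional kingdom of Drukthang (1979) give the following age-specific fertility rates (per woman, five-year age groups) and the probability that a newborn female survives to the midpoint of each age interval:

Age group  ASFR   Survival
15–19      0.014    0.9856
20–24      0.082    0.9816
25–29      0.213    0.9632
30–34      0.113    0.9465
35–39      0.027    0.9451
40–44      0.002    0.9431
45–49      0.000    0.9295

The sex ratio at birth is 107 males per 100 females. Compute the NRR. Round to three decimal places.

1.048

Proportion female at birth = 100 / (100 + 107) = 0.48309.
Weighting each age-specific rate by interval width and survival:
  15–19: 5 × 0.014 × 0.9856 = 0.06899
  20–24: 5 × 0.082 × 0.9816 = 0.40246
  25–29: 5 × 0.213 × 0.9632 = 1.02581
  30–34: 5 × 0.113 × 0.9465 = 0.53477
  35–39: 5 × 0.027 × 0.9451 = 0.12759
  40–44: 5 × 0.002 × 0.9431 = 0.00943
  45–49: 5 × 0.000 × 0.9295 = 0.00000
Sum = 2.16905
NRR = 0.48309 × 2.16905 = 1.04785
An NRR exceeding 1 indicates intrinsic growth under these rates.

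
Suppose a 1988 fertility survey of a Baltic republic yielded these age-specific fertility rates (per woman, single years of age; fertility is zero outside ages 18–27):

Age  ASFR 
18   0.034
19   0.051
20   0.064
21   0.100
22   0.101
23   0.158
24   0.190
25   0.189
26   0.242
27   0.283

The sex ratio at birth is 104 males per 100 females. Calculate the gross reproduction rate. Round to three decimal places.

Proportion female at birth = 100 / (100 + 104) = 0.49020.
Sum of ASFRs = 0.034 + 0.051 + 0.064 + 0.100 + 0.101 + 0.158 + 0.190 + 0.189 + 0.242 + 0.283 = 1.412
TFR = 1.412
GRR = 0.49020 × 1.412 = 0.69216

0.692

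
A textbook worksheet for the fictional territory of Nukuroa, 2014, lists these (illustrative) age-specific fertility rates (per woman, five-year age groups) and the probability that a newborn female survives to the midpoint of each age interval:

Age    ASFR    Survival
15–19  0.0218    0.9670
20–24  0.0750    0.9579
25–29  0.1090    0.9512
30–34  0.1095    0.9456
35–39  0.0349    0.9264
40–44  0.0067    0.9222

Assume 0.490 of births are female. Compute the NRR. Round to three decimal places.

0.830

Proportion female at birth = 0.490.
Each age group contributes 5 × ASFR × survival:
  15–19: 5 × 0.0218 × 0.9670 = 0.10540
  20–24: 5 × 0.0750 × 0.9579 = 0.35921
  25–29: 5 × 0.1090 × 0.9512 = 0.51840
  30–34: 5 × 0.1095 × 0.9456 = 0.51772
  35–39: 5 × 0.0349 × 0.9264 = 0.16166
  40–44: 5 × 0.0067 × 0.9222 = 0.03089
Sum = 1.69328
NRR = 0.490 × 1.69328 = 0.82971
NRR < 1, so the cohort does not fully replace itself.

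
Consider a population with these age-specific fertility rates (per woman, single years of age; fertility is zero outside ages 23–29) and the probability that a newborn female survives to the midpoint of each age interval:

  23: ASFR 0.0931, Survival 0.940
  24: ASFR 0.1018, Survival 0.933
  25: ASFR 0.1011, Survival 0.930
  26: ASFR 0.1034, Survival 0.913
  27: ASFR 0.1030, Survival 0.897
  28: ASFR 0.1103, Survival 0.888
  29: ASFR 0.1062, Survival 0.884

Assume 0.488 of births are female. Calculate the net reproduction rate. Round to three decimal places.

0.320

Proportion female at birth = 0.488.
Each age group contributes 1 × ASFR × survival:
  23: 1 × 0.0931 × 0.940 = 0.08751
  24: 1 × 0.1018 × 0.933 = 0.09498
  25: 1 × 0.1011 × 0.930 = 0.09402
  26: 1 × 0.1034 × 0.913 = 0.09440
  27: 1 × 0.1030 × 0.897 = 0.09239
  28: 1 × 0.1103 × 0.888 = 0.09795
  29: 1 × 0.1062 × 0.884 = 0.09388
Sum = 0.65513
NRR = 0.488 × 0.65513 = 0.31970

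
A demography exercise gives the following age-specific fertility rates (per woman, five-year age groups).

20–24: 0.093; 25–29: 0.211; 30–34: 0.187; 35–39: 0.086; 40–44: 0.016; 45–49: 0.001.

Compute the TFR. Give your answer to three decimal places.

2.970

Sum of ASFRs = 0.093 + 0.211 + 0.187 + 0.086 + 0.016 + 0.001 = 0.594
TFR = 5 × 0.594 = 2.97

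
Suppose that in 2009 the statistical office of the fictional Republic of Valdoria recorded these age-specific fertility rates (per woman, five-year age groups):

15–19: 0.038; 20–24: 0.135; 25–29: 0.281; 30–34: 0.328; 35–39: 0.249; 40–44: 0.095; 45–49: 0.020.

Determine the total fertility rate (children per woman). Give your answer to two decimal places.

5.73

Sum of ASFRs = 0.038 + 0.135 + 0.281 + 0.328 + 0.249 + 0.095 + 0.020 = 1.146
TFR = 5 × 1.146 = 5.73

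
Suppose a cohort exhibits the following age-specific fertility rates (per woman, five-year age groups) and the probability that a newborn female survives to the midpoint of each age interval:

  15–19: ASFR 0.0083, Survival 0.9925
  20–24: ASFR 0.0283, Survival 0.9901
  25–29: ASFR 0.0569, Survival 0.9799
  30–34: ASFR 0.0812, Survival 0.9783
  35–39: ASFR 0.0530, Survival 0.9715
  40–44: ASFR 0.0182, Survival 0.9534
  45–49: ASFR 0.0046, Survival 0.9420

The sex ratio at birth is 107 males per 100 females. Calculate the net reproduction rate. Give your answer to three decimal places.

Proportion female at birth = 100 / (100 + 107) = 0.48309.
Per-age-group product (5 × ASFR × survival probability):
  15–19: 5 × 0.0083 × 0.9925 = 0.04119
  20–24: 5 × 0.0283 × 0.9901 = 0.14010
  25–29: 5 × 0.0569 × 0.9799 = 0.27878
  30–34: 5 × 0.0812 × 0.9783 = 0.39719
  35–39: 5 × 0.0530 × 0.9715 = 0.25745
  40–44: 5 × 0.0182 × 0.9534 = 0.08676
  45–49: 5 × 0.0046 × 0.9420 = 0.02167
Sum = 1.22314
NRR = 0.48309 × 1.22314 = 0.59089

0.591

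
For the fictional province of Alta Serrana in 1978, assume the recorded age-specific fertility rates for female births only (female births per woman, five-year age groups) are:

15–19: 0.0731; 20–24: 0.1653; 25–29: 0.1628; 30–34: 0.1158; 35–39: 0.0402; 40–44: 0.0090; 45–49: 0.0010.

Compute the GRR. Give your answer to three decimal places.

2.836

Sum of female ASFRs = 0.0731 + 0.1653 + 0.1628 + 0.1158 + 0.0402 + 0.0090 + 0.0010 = 0.5672
GRR = 5 × 0.5672 = 2.836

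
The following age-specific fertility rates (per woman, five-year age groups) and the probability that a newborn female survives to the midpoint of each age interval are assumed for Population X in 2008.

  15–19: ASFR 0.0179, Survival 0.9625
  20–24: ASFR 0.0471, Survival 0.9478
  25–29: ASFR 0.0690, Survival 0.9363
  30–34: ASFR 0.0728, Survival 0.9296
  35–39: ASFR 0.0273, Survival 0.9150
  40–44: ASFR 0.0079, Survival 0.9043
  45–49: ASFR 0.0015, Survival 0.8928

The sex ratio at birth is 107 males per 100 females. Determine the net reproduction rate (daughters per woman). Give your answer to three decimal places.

0.550

Proportion female at birth = 100 / (100 + 107) = 0.48309.
Survival-weighted fertility by age (5·fₓ·Sₓ):
  15–19: 5 × 0.0179 × 0.9625 = 0.08614
  20–24: 5 × 0.0471 × 0.9478 = 0.22321
  25–29: 5 × 0.0690 × 0.9363 = 0.32302
  30–34: 5 × 0.0728 × 0.9296 = 0.33837
  35–39: 5 × 0.0273 × 0.9150 = 0.12490
  40–44: 5 × 0.0079 × 0.9043 = 0.03572
  45–49: 5 × 0.0015 × 0.8928 = 0.00670
Sum = 1.13806
NRR = 0.48309 × 1.13806 = 0.54979
NRR < 1, so the cohort does not fully replace itself.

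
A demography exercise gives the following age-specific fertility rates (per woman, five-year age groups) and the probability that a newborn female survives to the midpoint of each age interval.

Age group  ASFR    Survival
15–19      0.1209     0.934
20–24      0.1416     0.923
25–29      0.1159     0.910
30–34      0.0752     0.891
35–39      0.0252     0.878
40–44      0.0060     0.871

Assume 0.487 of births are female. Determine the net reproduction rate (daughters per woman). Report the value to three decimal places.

1.080

Proportion female at birth = 0.487.
Survival-weighted fertility by age (5·fₓ·Sₓ):
  15–19: 5 × 0.1209 × 0.934 = 0.56460
  20–24: 5 × 0.1416 × 0.923 = 0.65348
  25–29: 5 × 0.1159 × 0.910 = 0.52735
  30–34: 5 × 0.0752 × 0.891 = 0.33502
  35–39: 5 × 0.0252 × 0.878 = 0.11063
  40–44: 5 × 0.0060 × 0.871 = 0.02613
Sum = 2.21721
NRR = 0.487 × 2.21721 = 1.07978
With NRR above 1 the population is above replacement fertility.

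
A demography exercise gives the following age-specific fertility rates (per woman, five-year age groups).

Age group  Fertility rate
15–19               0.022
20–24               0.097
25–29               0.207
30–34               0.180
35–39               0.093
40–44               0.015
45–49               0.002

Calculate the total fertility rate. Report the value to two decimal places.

Sum of ASFRs = 0.022 + 0.097 + 0.207 + 0.180 + 0.093 + 0.015 + 0.002 = 0.616
TFR = 5 × 0.616 = 3.08

3.08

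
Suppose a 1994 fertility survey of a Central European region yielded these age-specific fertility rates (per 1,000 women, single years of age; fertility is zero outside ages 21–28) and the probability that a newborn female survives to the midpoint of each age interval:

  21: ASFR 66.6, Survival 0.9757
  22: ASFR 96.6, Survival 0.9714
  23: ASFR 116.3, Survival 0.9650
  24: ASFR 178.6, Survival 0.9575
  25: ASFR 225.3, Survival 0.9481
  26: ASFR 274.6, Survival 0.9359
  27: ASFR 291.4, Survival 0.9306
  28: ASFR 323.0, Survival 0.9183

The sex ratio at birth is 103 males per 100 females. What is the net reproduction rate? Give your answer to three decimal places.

Proportion female at birth = 100 / (100 + 103) = 0.49261.
Per-age-group product (1 × ASFR × survival probability):
  21: 1 × 66.6/1000 × 0.9757 = 0.06498
  22: 1 × 96.6/1000 × 0.9714 = 0.09384
  23: 1 × 116.3/1000 × 0.9650 = 0.11223
  24: 1 × 178.6/1000 × 0.9575 = 0.17101
  25: 1 × 225.3/1000 × 0.9481 = 0.21361
  26: 1 × 274.6/1000 × 0.9359 = 0.25700
  27: 1 × 291.4/1000 × 0.9306 = 0.27118
  28: 1 × 323.0/1000 × 0.9183 = 0.29661
Sum = 1.48046
NRR = 0.49261 × 1.48046 = 0.72929

0.729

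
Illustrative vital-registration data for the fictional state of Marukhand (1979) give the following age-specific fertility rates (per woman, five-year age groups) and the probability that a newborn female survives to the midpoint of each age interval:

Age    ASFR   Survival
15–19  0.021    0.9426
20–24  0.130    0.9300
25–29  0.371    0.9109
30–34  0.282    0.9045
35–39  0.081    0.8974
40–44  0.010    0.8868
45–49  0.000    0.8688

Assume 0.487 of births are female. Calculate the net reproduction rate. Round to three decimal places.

1.985

Proportion female at birth = 0.487.
Survival-weighted fertility by age (5·fₓ·Sₓ):
  15–19: 5 × 0.021 × 0.9426 = 0.09897
  20–24: 5 × 0.130 × 0.9300 = 0.60450
  25–29: 5 × 0.371 × 0.9109 = 1.68972
  30–34: 5 × 0.282 × 0.9045 = 1.27535
  35–39: 5 × 0.081 × 0.8974 = 0.36345
  40–44: 5 × 0.010 × 0.8868 = 0.04434
  45–49: 5 × 0.000 × 0.8688 = 0.00000
Sum = 4.07633
NRR = 0.487 × 4.07633 = 1.98517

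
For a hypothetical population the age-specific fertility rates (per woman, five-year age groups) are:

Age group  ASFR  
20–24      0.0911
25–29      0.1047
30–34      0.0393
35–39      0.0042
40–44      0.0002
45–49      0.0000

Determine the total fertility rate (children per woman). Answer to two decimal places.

1.20

Sum of ASFRs = 0.0911 + 0.1047 + 0.0393 + 0.0042 + 0.0002 + 0.0000 = 0.2395
TFR = 5 × 0.2395 = 1.1975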